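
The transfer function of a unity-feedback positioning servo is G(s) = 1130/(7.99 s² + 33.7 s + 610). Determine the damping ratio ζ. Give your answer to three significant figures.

ζ ≈ 0.241

Dividing through by 7.99: denominator becomes s² + 4.218 s + 76.35.
So ω_n = √76.35 = 8.74 rad/s and ζ = 4.218/(2·8.74) = 0.241.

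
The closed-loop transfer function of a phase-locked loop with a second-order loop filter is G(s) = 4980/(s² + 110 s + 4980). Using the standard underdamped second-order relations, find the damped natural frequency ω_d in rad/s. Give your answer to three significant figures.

Matching coefficients with s² + 2ζω_n s + ω_n² gives ω_n² = 4980 ⇒ ω_n = 70.6 rad/s, and ζ = 110/(2ω_n) = 0.779.
ω_d = ω_n√(1−ζ²) = 44.2 rad/s.

ω_d ≈ 44.2 rad/s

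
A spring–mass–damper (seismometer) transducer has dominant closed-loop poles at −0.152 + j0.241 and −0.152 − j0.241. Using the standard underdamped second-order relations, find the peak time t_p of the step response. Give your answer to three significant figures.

t_p ≈ 13.0 s

t_p = π/ω_d with ω_d = 0.241 (the imaginary part), so t_p = 13.0 s.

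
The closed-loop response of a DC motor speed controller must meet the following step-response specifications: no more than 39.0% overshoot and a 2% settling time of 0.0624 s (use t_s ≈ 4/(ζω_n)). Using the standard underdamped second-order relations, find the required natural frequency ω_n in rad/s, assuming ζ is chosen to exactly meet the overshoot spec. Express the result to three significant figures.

ω_n ≈ 223 rad/s

From %OS = 100·exp(−πζ/√(1−ζ²)), invert to get ζ = −ln(OS)/√(π² + ln²(OS)) with OS = 0.390.
−ln 0.390 = 0.9416, so ζ = 0.9416/√(π² + 0.8866) = 0.287.
From t_s ≈ 4/(ζω_n): ω_n = 4/(ζ·t_s) = 4/(0.287·0.0624) = 223 rad/s.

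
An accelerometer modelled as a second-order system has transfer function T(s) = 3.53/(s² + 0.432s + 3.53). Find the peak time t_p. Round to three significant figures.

t_p ≈ 1.68 s

Comparing the denominator to s² + 2ζω_n s + ω_n²: ω_n = √3.53 = 1.88 rad/s, and 2ζω_n = 0.432 so ζ = 0.432/(2·1.88) = 0.115.
ω_d = 1.88·√(1 − 0.115²) = 1.87 rad/s. Then t_p = π/ω_d = 1.68 s.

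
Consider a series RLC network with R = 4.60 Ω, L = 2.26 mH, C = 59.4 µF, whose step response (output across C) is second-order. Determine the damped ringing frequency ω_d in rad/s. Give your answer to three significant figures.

ω_d ≈ 2530 rad/s

For a series RLC circuit (capacitor voltage as output), ω_n = 1/√(LC) = 1/√(2.26 mH · 59.4 µF) = 2730 rad/s.
ζ = (R/2)·√(C/L) = (4.60/2)·√(59.4 µF/2.26 mH) = 0.373.
ω_d = 2730·√(1 − 0.373²) = 2530 rad/s.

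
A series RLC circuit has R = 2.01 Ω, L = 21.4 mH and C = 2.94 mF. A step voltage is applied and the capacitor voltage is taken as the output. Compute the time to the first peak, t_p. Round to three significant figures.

For a series RLC circuit (capacitor voltage as output), ω_n = 1/√(LC) = 1/√(21.4 mH · 2.94 mF) = 126 rad/s.
ζ = (R/2)·√(C/L) = (2.01/2)·√(2.94 mF/21.4 mH) = 0.373.
The damped frequency ω_d = ω_n√(1−ζ²) = 117 rad/s. t_p = π/ω_d = 0.0269 s.

t_p ≈ 0.0269 s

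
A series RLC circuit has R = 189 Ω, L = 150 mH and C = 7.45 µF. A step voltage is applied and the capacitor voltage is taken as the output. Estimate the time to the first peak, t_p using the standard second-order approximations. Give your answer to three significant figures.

For a series RLC circuit (capacitor voltage as output), ω_n = 1/√(LC) = 1/√(150 mH · 7.45 µF) = 946 rad/s.
ζ = (R/2)·√(C/L) = (189/2)·√(7.45 µF/150 mH) = 0.666.
The damped frequency ω_d = ω_n√(1−ζ²) = 706 rad/s. t_p = π/ω_d = 0.00445 s.

t_p ≈ 0.00445 s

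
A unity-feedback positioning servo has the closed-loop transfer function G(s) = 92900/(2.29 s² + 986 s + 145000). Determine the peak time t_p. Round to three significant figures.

Dividing through by 2.29: denominator becomes s² + 430.6 s + 63320.
So ω_n = √63320 = 252 rad/s and ζ = 430.6/(2·252) = 0.856.
ω_d = 252·√(1 − 0.856²) = 130 rad/s. t_p = π/ω_d = 0.0241 s.

t_p ≈ 0.0241 s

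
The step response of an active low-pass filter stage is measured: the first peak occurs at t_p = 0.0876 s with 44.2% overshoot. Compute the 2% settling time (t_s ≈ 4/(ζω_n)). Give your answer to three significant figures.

ζ from %OS: ζ = |ln 0.442|/√(π²+ln²0.442) = 0.252.
t_p = π/ω_d ⇒ ω_d = 35.9 rad/s; then ω_n = ω_d/√(1−ζ²) = 37.1 rad/s.
t_s ≈ 4/(ζω_n) = 4/(0.252·37.1) = 0.429 s.

t_s ≈ 0.429 s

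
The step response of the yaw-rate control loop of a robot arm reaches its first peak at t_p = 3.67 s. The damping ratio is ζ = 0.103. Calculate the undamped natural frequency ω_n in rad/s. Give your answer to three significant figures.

Peak time t_p = π/ω_d, so ω_d = π/t_p = π/3.67 = 0.856 rad/s.
ω_n = ω_d/√(1−ζ²) = 0.856/√0.989 = 0.861 rad/s.

ω_n ≈ 0.861 rad/s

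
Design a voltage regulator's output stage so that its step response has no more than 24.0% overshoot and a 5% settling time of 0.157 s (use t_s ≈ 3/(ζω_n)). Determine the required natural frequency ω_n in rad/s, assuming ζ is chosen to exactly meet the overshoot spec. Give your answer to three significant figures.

ζ = −ln(OS)/√(π² + (ln OS)²). With OS = 0.240, ln OS = −1.427 and ζ = 1.427/3.451 = 0.414.
Then ω_n = 3/(ζ t_s) = 3/(0.414 × 0.157) = 46.2 rad/s.

ω_n ≈ 46.2 rad/s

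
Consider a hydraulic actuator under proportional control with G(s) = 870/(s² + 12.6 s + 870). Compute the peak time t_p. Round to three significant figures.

Comparing the denominator to s² + 2ζω_n s + ω_n²: ω_n = √870 = 29.5 rad/s, and 2ζω_n = 12.6 so ζ = 12.6/(2·29.5) = 0.214.
ω_d = ω_n√(1−ζ²) = 28.8 rad/s. Then t_p = π/ω_d = 0.109 s.

t_p ≈ 0.109 s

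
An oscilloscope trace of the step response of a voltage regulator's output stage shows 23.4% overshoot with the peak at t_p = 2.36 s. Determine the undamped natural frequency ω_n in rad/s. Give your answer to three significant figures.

ω_n ≈ 1.47 rad/s

The overshoot fixes ζ = −ln(OS)/√(π²+ln²(OS)) = 0.420.
t_p = π/ω_d ⇒ ω_d = 1.33 rad/s; then ω_n = ω_d/√(1−ζ²) = 1.47 rad/s.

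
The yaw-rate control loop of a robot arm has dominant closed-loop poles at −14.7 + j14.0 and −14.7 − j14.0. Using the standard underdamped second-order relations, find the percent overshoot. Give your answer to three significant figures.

%OS ≈ 3.69%

The poles are at −σ ± jω_d with σ = 14.7 and ω_d = 14.0, so ω_n = √(σ²+ω_d²) = 20.3 rad/s and ζ = σ/ω_n = 0.724.
%OS = 100 e^{−πζ/√(1−ζ²)} with ζ = 0.724 gives 3.69%.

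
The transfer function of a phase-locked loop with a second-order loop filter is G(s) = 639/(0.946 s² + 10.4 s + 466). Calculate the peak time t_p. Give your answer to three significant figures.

t_p ≈ 0.146 s

Dividing through by 0.946: denominator becomes s² + 10.99 s + 492.6.
So ω_n = √492.6 = 22.2 rad/s and ζ = 10.99/(2·22.2) = 0.248.
ω_d = ω_n√(1−ζ²) = 21.5 rad/s. t_p = π/ω_d = 0.146 s.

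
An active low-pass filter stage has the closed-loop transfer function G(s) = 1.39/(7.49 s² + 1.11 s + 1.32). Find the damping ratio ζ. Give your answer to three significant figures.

ζ ≈ 0.177

Dividing through by 7.49: denominator becomes s² + 0.1482 s + 0.1762.
So ω_n = √0.1762 = 0.420 rad/s and ζ = 0.1482/(2·0.420) = 0.177.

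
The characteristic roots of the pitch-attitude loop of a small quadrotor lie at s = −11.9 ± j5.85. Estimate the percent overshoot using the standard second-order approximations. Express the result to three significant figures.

%OS ≈ 0.168%

The poles are at −σ ± jω_d with σ = 11.9 and ω_d = 5.85, so ω_n = √(σ²+ω_d²) = 13.3 rad/s and ζ = σ/ω_n = 0.897.
%OS = 100·exp(−πζ/√(1−ζ²)) = 0.168%.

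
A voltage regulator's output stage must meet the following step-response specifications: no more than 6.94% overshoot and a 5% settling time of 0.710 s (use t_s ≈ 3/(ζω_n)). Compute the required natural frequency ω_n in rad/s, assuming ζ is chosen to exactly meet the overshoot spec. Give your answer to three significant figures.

ω_n ≈ 6.53 rad/s

From %OS = 100·exp(−πζ/√(1−ζ²)), invert to get ζ = −ln(OS)/√(π² + ln²(OS)) with OS = 0.0694.
−ln 0.0694 = 2.668, so ζ = 2.668/√(π² + 7.118) = 0.647.
Then ω_n = 3/(ζ t_s) = 3/(0.647 × 0.710) = 6.53 rad/s.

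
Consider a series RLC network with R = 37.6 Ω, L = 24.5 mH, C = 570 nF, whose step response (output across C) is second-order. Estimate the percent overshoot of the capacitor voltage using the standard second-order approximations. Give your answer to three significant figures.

For a series RLC circuit (capacitor voltage as output), ω_n = 1/√(LC) = 1/√(24.5 mH · 570 nF) = 8460 rad/s.
ζ = (R/2)·√(C/L) = (37.6/2)·√(570 nF/24.5 mH) = 0.0907.
Overshoot: exp(−π·0.0907/√(1−0.0907²)) = 0.751, i.e. 75.1%.

%OS ≈ 75.1%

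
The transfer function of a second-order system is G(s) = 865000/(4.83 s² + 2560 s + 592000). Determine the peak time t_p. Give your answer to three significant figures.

Dividing through by 4.83: denominator becomes s² + 530.0 s + 122600.
So ω_n = √122600 = 350 rad/s and ζ = 530.0/(2·350) = 0.757.
The damped frequency ω_d = ω_n√(1−ζ²) = 229 rad/s. t_p = π/ω_d = 0.0137 s.

t_p ≈ 0.0137 s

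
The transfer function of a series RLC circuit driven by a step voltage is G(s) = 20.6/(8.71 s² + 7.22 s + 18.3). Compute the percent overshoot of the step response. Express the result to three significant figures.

Dividing through by 8.71: denominator becomes s² + 0.8289 s + 2.101.
So ω_n = √2.101 = 1.45 rad/s and ζ = 0.8289/(2·1.45) = 0.286.
Overshoot: exp(−π·0.286/√(1−0.286²)) = 0.392, i.e. 39.2%.

%OS ≈ 39.2%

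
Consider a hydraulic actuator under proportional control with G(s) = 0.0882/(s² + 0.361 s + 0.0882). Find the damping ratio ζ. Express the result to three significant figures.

Matching coefficients with s² + 2ζω_n s + ω_n² gives ω_n² = 0.0882 ⇒ ω_n = 0.297 rad/s, and ζ = 0.361/(2ω_n) = 0.608.

ζ ≈ 0.608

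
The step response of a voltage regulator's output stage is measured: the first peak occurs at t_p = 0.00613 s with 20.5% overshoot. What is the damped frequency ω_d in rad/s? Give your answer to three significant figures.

t_p = π/ω_d, so ω_d = π/0.00613 = 512 rad/s.

ω_d ≈ 512 rad/s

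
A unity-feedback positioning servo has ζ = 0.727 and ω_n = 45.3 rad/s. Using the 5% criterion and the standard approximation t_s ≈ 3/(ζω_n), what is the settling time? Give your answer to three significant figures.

t_s ≈ 3/(ζω_n) = 3/(0.727 × 45.3) = 0.0911 s.

t_s ≈ 0.0911 s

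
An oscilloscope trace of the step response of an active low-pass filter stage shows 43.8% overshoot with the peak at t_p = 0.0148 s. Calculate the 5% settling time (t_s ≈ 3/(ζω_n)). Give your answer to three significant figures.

t_s ≈ 0.0538 s

The overshoot fixes ζ = −ln(OS)/√(π²+ln²(OS)) = 0.254.
t_p = π/ω_d ⇒ ω_d = 212 rad/s; then ω_n = ω_d/√(1−ζ²) = 219 rad/s.
t_s ≈ 3/(ζω_n) = 3/(0.254·219) = 0.0538 s.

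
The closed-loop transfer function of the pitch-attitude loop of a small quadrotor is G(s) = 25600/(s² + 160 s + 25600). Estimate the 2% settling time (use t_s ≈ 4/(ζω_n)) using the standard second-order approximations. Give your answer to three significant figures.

t_s ≈ 0.0500 s

Comparing the denominator to s² + 2ζω_n s + ω_n²: ω_n = √25600 = 160 rad/s, and 2ζω_n = 160 so ζ = 160/(2·160) = 0.500.
t_s ≈ 4/(ζω_n) = 4/(0.500·160) = 0.0500 s.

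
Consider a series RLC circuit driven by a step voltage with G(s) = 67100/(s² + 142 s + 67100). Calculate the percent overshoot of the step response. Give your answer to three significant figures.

%OS ≈ 40.8%

ω_n = √67100 = 259 rad/s; ζ = 142/(2·259) = 0.274.
%OS = 100·exp(−πζ/√(1−ζ²)) = 40.8%.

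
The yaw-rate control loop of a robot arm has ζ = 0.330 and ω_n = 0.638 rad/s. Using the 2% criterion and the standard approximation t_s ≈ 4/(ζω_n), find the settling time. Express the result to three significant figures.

t_s ≈ 19.0 s

t_s ≈ 4/(ζω_n) = 4/(0.330 × 0.638) = 19.0 s.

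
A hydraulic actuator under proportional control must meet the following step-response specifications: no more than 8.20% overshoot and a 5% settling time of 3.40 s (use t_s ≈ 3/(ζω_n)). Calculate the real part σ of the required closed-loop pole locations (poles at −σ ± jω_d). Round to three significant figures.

The settling-time spec alone fixes σ = ζω_n = 3/t_s = 3/3.40 = 0.882.
(Overshoot then fixes ζ = 0.623 and hence ω_d = σ·√(1−ζ²)/ζ = 1.11 rad/s.)

σ ≈ 0.882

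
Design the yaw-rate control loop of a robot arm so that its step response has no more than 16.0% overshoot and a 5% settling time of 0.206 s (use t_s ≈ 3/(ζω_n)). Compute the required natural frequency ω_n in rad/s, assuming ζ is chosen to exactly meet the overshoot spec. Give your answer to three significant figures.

ω_n ≈ 28.9 rad/s

From %OS = 100·exp(−πζ/√(1−ζ²)), invert to get ζ = −ln(OS)/√(π² + ln²(OS)) with OS = 0.160.
−ln 0.160 = 1.833, so ζ = 1.833/√(π² + 3.358) = 0.504.
Then ω_n = 3/(ζ t_s) = 3/(0.504 × 0.206) = 28.9 rad/s.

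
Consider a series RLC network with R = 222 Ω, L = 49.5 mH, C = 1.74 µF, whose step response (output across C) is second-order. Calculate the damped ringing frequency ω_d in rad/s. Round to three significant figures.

ω_d ≈ 2570 rad/s

For a series RLC circuit (capacitor voltage as output), ω_n = 1/√(LC) = 1/√(49.5 mH · 1.74 µF) = 3410 rad/s.
ζ = (R/2)·√(C/L) = (222/2)·√(1.74 µF/49.5 mH) = 0.658.
The damped frequency ω_d = ω_n√(1−ζ²) = 2570 rad/s.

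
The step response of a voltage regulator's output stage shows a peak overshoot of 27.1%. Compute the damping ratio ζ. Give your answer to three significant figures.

From %OS = 100·exp(−πζ/√(1−ζ²)), invert to get ζ = −ln(OS)/√(π² + ln²(OS)) with OS = 0.271.
−ln 0.271 = 1.306, so ζ = 1.306/√(π² + 1.705) = 0.384.

ζ ≈ 0.384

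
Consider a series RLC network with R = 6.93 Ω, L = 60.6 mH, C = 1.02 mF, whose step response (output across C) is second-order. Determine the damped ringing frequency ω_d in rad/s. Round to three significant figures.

For a series RLC circuit (capacitor voltage as output), ω_n = 1/√(LC) = 1/√(60.6 mH · 1.02 mF) = 127 rad/s.
ζ = (R/2)·√(C/L) = (6.93/2)·√(1.02 mF/60.6 mH) = 0.450.
ω_d = 127·√(1 − 0.450²) = 114 rad/s.

ω_d ≈ 114 rad/s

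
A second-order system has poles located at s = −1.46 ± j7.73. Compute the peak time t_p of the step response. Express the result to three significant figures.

t_p = π/ω_d with ω_d = 7.73 (the imaginary part), so t_p = 0.406 s.

t_p ≈ 0.406 s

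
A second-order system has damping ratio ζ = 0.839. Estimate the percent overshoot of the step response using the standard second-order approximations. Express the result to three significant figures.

For an underdamped second-order system, %OS = 100·exp(−πζ/√(1−ζ²)).
πζ/√(1−ζ²) = π·0.839/√(1−0.704) = 4.844, so %OS = 100·e^(−4.844) = 0.788%.

%OS ≈ 0.788%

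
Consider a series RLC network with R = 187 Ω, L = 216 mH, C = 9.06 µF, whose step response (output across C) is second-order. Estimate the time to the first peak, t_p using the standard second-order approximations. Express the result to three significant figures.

For a series RLC circuit (capacitor voltage as output), ω_n = 1/√(LC) = 1/√(216 mH · 9.06 µF) = 715 rad/s.
ζ = (R/2)·√(C/L) = (187/2)·√(9.06 µF/216 mH) = 0.606.
The damped frequency ω_d = ω_n√(1−ζ²) = 569 rad/s. t_p = π/ω_d = 0.00552 s.

t_p ≈ 0.00552 s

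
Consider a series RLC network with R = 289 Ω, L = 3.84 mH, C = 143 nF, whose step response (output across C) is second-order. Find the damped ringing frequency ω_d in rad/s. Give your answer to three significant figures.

ω_d ≈ 20100 rad/s

For a series RLC circuit (capacitor voltage as output), ω_n = 1/√(LC) = 1/√(3.84 mH · 143 nF) = 42700 rad/s.
ζ = (R/2)·√(C/L) = (289/2)·√(143 nF/3.84 mH) = 0.882.
ω_d = 42700·√(1 − 0.882²) = 20100 rad/s.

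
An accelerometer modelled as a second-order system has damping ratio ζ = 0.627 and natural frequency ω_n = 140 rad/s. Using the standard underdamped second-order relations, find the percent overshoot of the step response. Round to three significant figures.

For an underdamped second-order system, %OS = 100·exp(−πζ/√(1−ζ²)).
πζ/√(1−ζ²) = π·0.627/√(1−0.393) = 2.529, so %OS = 100·e^(−2.529) = 7.98%.

%OS ≈ 7.98%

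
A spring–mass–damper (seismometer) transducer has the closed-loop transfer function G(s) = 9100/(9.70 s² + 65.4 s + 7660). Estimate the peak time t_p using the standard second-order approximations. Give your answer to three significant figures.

t_p ≈ 0.113 s

Dividing through by 9.70: denominator becomes s² + 6.742 s + 789.7.
So ω_n = √789.7 = 28.1 rad/s and ζ = 6.742/(2·28.1) = 0.120.
ω_d = ω_n√(1−ζ²) = 27.9 rad/s. t_p = π/ω_d = 0.113 s.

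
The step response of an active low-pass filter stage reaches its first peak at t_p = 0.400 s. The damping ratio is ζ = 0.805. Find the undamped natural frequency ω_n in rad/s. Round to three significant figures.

Peak time t_p = π/ω_d, so ω_d = π/t_p = π/0.400 = 7.85 rad/s.
ω_n = ω_d/√(1−ζ²) = 7.85/√0.352 = 13.2 rad/s.

ω_n ≈ 13.2 rad/s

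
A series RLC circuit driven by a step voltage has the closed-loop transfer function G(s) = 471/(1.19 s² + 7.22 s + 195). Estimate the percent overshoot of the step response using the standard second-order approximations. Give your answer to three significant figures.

%OS ≈ 46.5%

Dividing through by 1.19: denominator becomes s² + 6.067 s + 163.9.
So ω_n = √163.9 = 12.8 rad/s and ζ = 6.067/(2·12.8) = 0.237.
Overshoot: exp(−π·0.237/√(1−0.237²)) = 0.465, i.e. 46.5%.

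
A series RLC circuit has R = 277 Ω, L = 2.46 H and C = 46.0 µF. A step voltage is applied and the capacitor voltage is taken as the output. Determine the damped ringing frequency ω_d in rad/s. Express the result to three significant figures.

For a series RLC circuit (capacitor voltage as output), ω_n = 1/√(LC) = 1/√(2.46 H · 46.0 µF) = 94.0 rad/s.
ζ = (R/2)·√(C/L) = (277/2)·√(46.0 µF/2.46 H) = 0.599.
ω_d = ω_n√(1−ζ²) = 75.3 rad/s.

ω_d ≈ 75.3 rad/s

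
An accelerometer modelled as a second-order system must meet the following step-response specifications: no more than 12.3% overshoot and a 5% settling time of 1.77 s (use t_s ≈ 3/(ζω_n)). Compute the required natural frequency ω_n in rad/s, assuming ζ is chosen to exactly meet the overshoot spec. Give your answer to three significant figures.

Inverting the overshoot relation: ζ = |ln 0.123|/√(π² + ln²0.123) = 0.555.
Then ω_n = 3/(ζ t_s) = 3/(0.555 × 1.77) = 3.05 rad/s.

ω_n ≈ 3.05 rad/s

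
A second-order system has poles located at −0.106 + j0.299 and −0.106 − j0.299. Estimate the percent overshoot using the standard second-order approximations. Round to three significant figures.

%OS ≈ 32.8%

With σ = 0.106, ω_d = 0.299: ω_n = √(σ²+ω_d²) = 0.317 rad/s, ζ = σ/ω_n = 0.334.
%OS = 100·exp(−πζ/√(1−ζ²)) = 32.8%.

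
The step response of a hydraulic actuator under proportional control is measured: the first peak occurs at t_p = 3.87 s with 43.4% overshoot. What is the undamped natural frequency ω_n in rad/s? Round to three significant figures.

ω_n ≈ 0.840 rad/s

ζ from %OS: ζ = |ln 0.434|/√(π²+ln²0.434) = 0.257.
t_p = π/ω_d ⇒ ω_d = 0.812 rad/s; then ω_n = ω_d/√(1−ζ²) = 0.840 rad/s.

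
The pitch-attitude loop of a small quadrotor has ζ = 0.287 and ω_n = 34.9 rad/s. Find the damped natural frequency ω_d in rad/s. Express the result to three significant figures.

ω_d ≈ 33.4 rad/s

ω_d = ω_n√(1−ζ²) = 34.9·√0.918 = 33.4 rad/s.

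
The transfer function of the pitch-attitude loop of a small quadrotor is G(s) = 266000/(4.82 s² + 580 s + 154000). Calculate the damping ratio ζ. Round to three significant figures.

ζ ≈ 0.337

Dividing through by 4.82: denominator becomes s² + 120.3 s + 31950.
So ω_n = √31950 = 179 rad/s and ζ = 120.3/(2·179) = 0.337.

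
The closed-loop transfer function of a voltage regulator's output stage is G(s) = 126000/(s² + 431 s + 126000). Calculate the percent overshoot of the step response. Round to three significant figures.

%OS ≈ 9.07%

Comparing the denominator to s² + 2ζω_n s + ω_n²: ω_n = √126000 = 355 rad/s, and 2ζω_n = 431 so ζ = 431/(2·355) = 0.607.
Overshoot: exp(−π·0.607/√(1−0.607²)) = 0.0907, i.e. 9.07%.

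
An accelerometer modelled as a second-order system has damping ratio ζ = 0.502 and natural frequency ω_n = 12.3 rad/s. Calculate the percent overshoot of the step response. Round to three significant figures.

%OS ≈ 16.1%

For an underdamped second-order system, %OS = 100·exp(−πζ/√(1−ζ²)).
πζ/√(1−ζ²) = π·0.502/√(1−0.252) = 1.823, so %OS = 100·e^(−1.823) = 16.1%.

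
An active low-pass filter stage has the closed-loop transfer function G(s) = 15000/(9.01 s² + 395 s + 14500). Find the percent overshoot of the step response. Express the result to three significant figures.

Dividing through by 9.01: denominator becomes s² + 43.84 s + 1609.
So ω_n = √1609 = 40.1 rad/s and ζ = 43.84/(2·40.1) = 0.546.
%OS = 100·exp(−πζ/√(1−ζ²)) = 12.9%.

%OS ≈ 12.9%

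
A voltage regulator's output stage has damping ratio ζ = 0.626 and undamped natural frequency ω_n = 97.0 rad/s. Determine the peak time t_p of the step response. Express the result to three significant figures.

The damped frequency is ω_d = ω_n√(1−ζ²) = 97.0·√(1−0.392) = 75.6 rad/s.
Peak time t_p = π/ω_d = π/75.6 = 0.0415 s.

t_p ≈ 0.0415 s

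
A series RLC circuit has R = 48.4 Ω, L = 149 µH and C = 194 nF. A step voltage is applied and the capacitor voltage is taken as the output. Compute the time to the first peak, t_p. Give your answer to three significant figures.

t_p ≈ 0.0000347 s

For a series RLC circuit (capacitor voltage as output), ω_n = 1/√(LC) = 1/√(149 µH · 194 nF) = 186000 rad/s.
ζ = (R/2)·√(C/L) = (48.4/2)·√(194 nF/149 µH) = 0.873.
ω_d = ω_n√(1−ζ²) = 90600 rad/s. t_p = π/ω_d = 0.0000347 s.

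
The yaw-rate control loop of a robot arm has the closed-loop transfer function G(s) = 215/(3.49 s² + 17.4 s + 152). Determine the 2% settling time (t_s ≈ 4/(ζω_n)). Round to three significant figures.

t_s ≈ 1.60 s

Dividing through by 3.49: denominator becomes s² + 4.986 s + 43.55.
So ω_n = √43.55 = 6.60 rad/s and ζ = 4.986/(2·6.60) = 0.378.
t_s ≈ 4/(ζω_n) = 1.60 s.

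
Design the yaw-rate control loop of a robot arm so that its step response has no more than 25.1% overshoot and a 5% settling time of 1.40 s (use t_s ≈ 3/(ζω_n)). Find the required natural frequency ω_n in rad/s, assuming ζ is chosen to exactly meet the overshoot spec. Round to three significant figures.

ζ = −ln(OS)/√(π² + (ln OS)²). With OS = 0.251, ln OS = −1.382 and ζ = 1.382/3.432 = 0.403.
From t_s ≈ 3/(ζω_n): ω_n = 3/(ζ·t_s) = 3/(0.403·1.40) = 5.32 rad/s.

ω_n ≈ 5.32 rad/s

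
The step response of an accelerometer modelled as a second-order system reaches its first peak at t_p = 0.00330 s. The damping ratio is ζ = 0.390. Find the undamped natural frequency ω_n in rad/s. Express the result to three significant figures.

Peak time t_p = π/ω_d, so ω_d = π/t_p = π/0.00330 = 952 rad/s.
ω_n = ω_d/√(1−ζ²) = 952/√0.848 = 1030 rad/s.

ω_n ≈ 1030 rad/s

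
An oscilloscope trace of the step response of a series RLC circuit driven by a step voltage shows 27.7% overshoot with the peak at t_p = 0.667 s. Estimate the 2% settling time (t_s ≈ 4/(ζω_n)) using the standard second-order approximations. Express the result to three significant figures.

t_s ≈ 2.08 s

ζ from %OS: ζ = |ln 0.277|/√(π²+ln²0.277) = 0.378.
t_p = π/ω_d ⇒ ω_d = 4.71 rad/s; then ω_n = ω_d/√(1−ζ²) = 5.09 rad/s.
t_s ≈ 4/(ζω_n) = 4/(0.378·5.09) = 2.08 s.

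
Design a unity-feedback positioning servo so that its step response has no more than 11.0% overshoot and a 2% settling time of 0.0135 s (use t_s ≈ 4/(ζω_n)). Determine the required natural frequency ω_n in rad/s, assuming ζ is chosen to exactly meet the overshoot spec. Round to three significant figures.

Inverting the overshoot relation: ζ = |ln 0.110|/√(π² + ln²0.110) = 0.575.
Then ω_n = 4/(ζ t_s) = 4/(0.575 × 0.0135) = 515 rad/s.

ω_n ≈ 515 rad/s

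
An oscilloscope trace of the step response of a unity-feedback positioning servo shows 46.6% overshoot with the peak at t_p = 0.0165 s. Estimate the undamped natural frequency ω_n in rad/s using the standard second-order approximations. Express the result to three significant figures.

From the overshoot, ζ = −ln(OS)/√(π²+ln²(OS)) = 0.236.
t_p = π/ω_d ⇒ ω_d = 190 rad/s; then ω_n = ω_d/√(1−ζ²) = 196 rad/s.

ω_n ≈ 196 rad/s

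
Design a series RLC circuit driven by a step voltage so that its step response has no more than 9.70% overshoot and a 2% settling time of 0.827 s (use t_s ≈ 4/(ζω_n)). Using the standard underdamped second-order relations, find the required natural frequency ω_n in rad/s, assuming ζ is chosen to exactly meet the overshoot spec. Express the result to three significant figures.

From %OS = 100·exp(−πζ/√(1−ζ²)), invert to get ζ = −ln(OS)/√(π² + ln²(OS)) with OS = 0.0970.
−ln 0.0970 = 2.333, so ζ = 2.333/√(π² + 5.443) = 0.596.
From t_s ≈ 4/(ζω_n): ω_n = 4/(ζ·t_s) = 4/(0.596·0.827) = 8.11 rad/s.

ω_n ≈ 8.11 rad/s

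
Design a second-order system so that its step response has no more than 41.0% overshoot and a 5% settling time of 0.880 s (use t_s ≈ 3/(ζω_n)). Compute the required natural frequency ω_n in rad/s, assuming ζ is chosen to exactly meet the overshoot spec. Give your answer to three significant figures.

ζ = −ln(OS)/√(π² + (ln OS)²). With OS = 0.410, ln OS = −0.8916 and ζ = 0.8916/3.266 = 0.273.
From t_s ≈ 3/(ζω_n): ω_n = 3/(ζ·t_s) = 3/(0.273·0.880) = 12.5 rad/s.

ω_n ≈ 12.5 rad/s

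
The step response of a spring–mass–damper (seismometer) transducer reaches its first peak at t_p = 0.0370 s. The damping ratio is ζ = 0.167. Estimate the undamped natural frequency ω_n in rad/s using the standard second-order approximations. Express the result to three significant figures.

Peak time t_p = π/ω_d, so ω_d = π/t_p = π/0.0370 = 84.9 rad/s.
ω_n = ω_d/√(1−ζ²) = 84.9/√0.972 = 86.1 rad/s.

ω_n ≈ 86.1 rad/s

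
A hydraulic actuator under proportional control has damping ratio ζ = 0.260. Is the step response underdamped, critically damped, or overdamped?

Since ζ = 0.260 < 1, the system is underdamped.

underdamped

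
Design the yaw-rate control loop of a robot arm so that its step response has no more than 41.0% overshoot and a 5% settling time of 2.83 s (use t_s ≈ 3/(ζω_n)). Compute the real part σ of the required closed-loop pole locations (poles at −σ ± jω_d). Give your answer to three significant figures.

The settling-time spec alone fixes σ = ζω_n = 3/t_s = 3/2.83 = 1.06.
(Overshoot then fixes ζ = 0.273 and hence ω_d = σ·√(1−ζ²)/ζ = 3.74 rad/s.)

σ ≈ 1.06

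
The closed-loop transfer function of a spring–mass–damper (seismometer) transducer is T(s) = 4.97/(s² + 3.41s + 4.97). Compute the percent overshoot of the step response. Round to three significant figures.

%OS ≈ 2.40%

Comparing the denominator to s² + 2ζω_n s + ω_n²: ω_n = √4.97 = 2.23 rad/s, and 2ζω_n = 3.41 so ζ = 3.41/(2·2.23) = 0.765.
%OS = 100 e^{−πζ/√(1−ζ²)} with ζ = 0.765 gives 2.40%.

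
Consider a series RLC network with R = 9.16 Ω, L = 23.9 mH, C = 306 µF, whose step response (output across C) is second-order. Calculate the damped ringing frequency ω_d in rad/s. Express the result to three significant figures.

For a series RLC circuit (capacitor voltage as output), ω_n = 1/√(LC) = 1/√(23.9 mH · 306 µF) = 370 rad/s.
ζ = (R/2)·√(C/L) = (9.16/2)·√(306 µF/23.9 mH) = 0.518.
ω_d = 370·√(1 − 0.518²) = 316 rad/s.

ω_d ≈ 316 rad/s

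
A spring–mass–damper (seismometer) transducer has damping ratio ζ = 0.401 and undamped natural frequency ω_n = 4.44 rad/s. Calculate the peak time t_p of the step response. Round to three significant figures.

The damped frequency is ω_d = ω_n√(1−ζ²) = 4.44·√(1−0.161) = 4.07 rad/s.
Peak time t_p = π/ω_d = π/4.07 = 0.772 s.

t_p ≈ 0.772 s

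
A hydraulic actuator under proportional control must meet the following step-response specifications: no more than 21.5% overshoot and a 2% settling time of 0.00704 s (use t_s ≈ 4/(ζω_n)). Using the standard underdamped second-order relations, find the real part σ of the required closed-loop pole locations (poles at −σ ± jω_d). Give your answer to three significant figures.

σ ≈ 568

The settling-time spec alone fixes σ = ζω_n = 4/t_s = 4/0.00704 = 568.
(Overshoot then fixes ζ = 0.439 and hence ω_d = σ·√(1−ζ²)/ζ = 1160 rad/s.)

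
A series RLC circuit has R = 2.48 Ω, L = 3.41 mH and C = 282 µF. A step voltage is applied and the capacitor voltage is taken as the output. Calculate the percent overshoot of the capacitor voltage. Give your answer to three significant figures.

%OS ≈ 30.1%

For a series RLC circuit (capacitor voltage as output), ω_n = 1/√(LC) = 1/√(3.41 mH · 282 µF) = 1020 rad/s.
ζ = (R/2)·√(C/L) = (2.48/2)·√(282 µF/3.41 mH) = 0.357.
%OS = 100 e^{−πζ/√(1−ζ²)} with ζ = 0.357 gives 30.1%.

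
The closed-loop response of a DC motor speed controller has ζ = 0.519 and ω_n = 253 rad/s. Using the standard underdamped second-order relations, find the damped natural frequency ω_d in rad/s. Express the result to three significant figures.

ω_d = ω_n√(1−ζ²) = 253·√0.731 = 216 rad/s.

ω_d ≈ 216 rad/s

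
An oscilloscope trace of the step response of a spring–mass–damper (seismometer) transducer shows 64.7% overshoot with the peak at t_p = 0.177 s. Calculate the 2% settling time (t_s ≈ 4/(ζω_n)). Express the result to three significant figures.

t_s ≈ 1.63 s

ζ from %OS: ζ = |ln 0.647|/√(π²+ln²0.647) = 0.137.
t_p = π/ω_d ⇒ ω_d = 17.7 rad/s; then ω_n = ω_d/√(1−ζ²) = 17.9 rad/s.
t_s ≈ 4/(ζω_n) = 4/(0.137·17.9) = 1.63 s.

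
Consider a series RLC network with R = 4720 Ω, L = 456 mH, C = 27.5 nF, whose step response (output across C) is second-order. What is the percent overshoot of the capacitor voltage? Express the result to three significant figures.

For a series RLC circuit (capacitor voltage as output), ω_n = 1/√(LC) = 1/√(456 mH · 27.5 nF) = 8930 rad/s.
ζ = (R/2)·√(C/L) = (4720/2)·√(27.5 nF/456 mH) = 0.580.
Overshoot: exp(−π·0.580/√(1−0.580²)) = 0.107, i.e. 10.7%.

%OS ≈ 10.7%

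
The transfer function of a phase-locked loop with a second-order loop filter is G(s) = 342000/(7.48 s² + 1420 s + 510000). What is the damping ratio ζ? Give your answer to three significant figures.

ζ ≈ 0.364

Dividing through by 7.48: denominator becomes s² + 189.8 s + 68180.
So ω_n = √68180 = 261 rad/s and ζ = 189.8/(2·261) = 0.364.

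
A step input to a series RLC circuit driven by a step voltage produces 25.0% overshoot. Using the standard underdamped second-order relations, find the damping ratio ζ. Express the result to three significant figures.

ζ ≈ 0.404

From %OS = 100·exp(−πζ/√(1−ζ²)), invert to get ζ = −ln(OS)/√(π² + ln²(OS)) with OS = 0.250.
−ln 0.250 = 1.386, so ζ = 1.386/√(π² + 1.922) = 0.404.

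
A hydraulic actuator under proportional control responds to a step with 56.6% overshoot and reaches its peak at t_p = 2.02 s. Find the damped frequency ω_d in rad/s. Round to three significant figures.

ω_d ≈ 1.56 rad/s

t_p = π/ω_d, so ω_d = π/2.02 = 1.56 rad/s.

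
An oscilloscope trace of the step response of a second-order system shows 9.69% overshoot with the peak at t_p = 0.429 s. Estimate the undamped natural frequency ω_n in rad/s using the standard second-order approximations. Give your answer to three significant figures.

ζ from %OS: ζ = |ln 0.0969|/√(π²+ln²0.0969) = 0.596.
t_p = π/ω_d ⇒ ω_d = 7.32 rad/s; then ω_n = ω_d/√(1−ζ²) = 9.12 rad/s.

ω_n ≈ 9.12 rad/s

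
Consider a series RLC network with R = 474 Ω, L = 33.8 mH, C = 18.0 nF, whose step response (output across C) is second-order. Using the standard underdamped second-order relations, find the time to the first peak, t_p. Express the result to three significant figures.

t_p ≈ 0.0000787 s

For a series RLC circuit (capacitor voltage as output), ω_n = 1/√(LC) = 1/√(33.8 mH · 18.0 nF) = 40500 rad/s.
ζ = (R/2)·√(C/L) = (474/2)·√(18.0 nF/33.8 mH) = 0.173.
ω_d = 40500·√(1 − 0.173²) = 39900 rad/s. t_p = π/ω_d = 0.0000787 s.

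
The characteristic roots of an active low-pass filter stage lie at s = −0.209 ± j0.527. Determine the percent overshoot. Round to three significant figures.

%OS ≈ 28.8%

The poles are at −σ ± jω_d with σ = 0.209 and ω_d = 0.527, so ω_n = √(σ²+ω_d²) = 0.567 rad/s and ζ = σ/ω_n = 0.369.
Overshoot: exp(−π·0.369/√(1−0.369²)) = 0.288, i.e. 28.8%.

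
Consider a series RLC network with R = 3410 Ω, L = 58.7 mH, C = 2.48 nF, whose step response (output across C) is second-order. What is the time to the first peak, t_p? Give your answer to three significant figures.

t_p ≈ 0.0000405 s

For a series RLC circuit (capacitor voltage as output), ω_n = 1/√(LC) = 1/√(58.7 mH · 2.48 nF) = 82900 rad/s.
ζ = (R/2)·√(C/L) = (3410/2)·√(2.48 nF/58.7 mH) = 0.350.
The damped frequency ω_d = ω_n√(1−ζ²) = 77600 rad/s. t_p = π/ω_d = 0.0000405 s.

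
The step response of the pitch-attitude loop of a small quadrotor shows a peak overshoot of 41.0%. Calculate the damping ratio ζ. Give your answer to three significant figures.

ζ ≈ 0.273

From %OS = 100·exp(−πζ/√(1−ζ²)), invert to get ζ = −ln(OS)/√(π² + ln²(OS)) with OS = 0.410.
−ln 0.410 = 0.8916, so ζ = 0.8916/√(π² + 0.7949) = 0.273.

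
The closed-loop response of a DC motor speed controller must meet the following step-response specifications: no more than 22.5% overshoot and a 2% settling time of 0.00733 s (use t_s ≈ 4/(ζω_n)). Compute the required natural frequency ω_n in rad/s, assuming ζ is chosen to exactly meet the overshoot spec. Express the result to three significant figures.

ω_n ≈ 1270 rad/s

ζ = −ln(OS)/√(π² + (ln OS)²). With OS = 0.225, ln OS = −1.492 and ζ = 1.492/3.478 = 0.429.
From t_s ≈ 4/(ζω_n): ω_n = 4/(ζ·t_s) = 4/(0.429·0.00733) = 1270 rad/s.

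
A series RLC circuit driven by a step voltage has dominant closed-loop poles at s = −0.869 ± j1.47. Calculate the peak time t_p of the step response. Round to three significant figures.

t_p = π/ω_d with ω_d = 1.47 (the imaginary part), so t_p = 2.14 s.

t_p ≈ 2.14 s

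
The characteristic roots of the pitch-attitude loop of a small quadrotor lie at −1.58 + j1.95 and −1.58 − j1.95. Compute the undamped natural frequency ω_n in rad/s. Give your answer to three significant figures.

|pole| = ω_n = √(1.58² + 1.95²) = 2.51 rad/s; ζ = cos θ = σ/ω_n = 0.630.

ω_n ≈ 2.51 rad/s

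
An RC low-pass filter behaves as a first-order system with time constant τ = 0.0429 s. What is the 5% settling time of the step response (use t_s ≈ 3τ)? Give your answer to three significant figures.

t_s ≈ 0.129 s

t_s ≈ 3τ = 0.129 s.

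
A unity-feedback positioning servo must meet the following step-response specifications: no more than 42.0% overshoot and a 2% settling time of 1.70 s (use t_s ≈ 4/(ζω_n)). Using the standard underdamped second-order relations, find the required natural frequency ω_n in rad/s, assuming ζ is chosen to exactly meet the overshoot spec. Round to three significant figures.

ζ = −ln(OS)/√(π² + (ln OS)²). With OS = 0.420, ln OS = −0.8675 and ζ = 0.8675/3.259 = 0.266.
Then ω_n = 4/(ζ t_s) = 4/(0.266 × 1.70) = 8.84 rad/s.

ω_n ≈ 8.84 rad/s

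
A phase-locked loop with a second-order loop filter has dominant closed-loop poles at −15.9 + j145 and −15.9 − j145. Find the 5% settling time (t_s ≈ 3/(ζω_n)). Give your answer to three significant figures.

For poles at −σ ± jω_d, ζω_n = σ = 15.9, so t_s ≈ 3/σ = 0.189 s.

t_s ≈ 0.189 s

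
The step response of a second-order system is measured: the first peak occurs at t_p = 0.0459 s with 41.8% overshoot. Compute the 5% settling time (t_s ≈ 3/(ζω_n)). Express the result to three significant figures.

From the overshoot, ζ = −ln(OS)/√(π²+ln²(OS)) = 0.268.
From t_p = π/ω_d, ω_d = π/0.0459 = 68.4 rad/s, so ω_n = ω_d/√(1−ζ²) = 71.0 rad/s.
t_s ≈ 3/(ζω_n) = 3/(0.268·71.0) = 0.158 s.

t_s ≈ 0.158 s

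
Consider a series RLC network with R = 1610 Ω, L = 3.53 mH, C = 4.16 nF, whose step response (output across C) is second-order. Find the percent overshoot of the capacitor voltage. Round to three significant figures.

%OS ≈ 0.353%

For a series RLC circuit (capacitor voltage as output), ω_n = 1/√(LC) = 1/√(3.53 mH · 4.16 nF) = 261000 rad/s.
ζ = (R/2)·√(C/L) = (1610/2)·√(4.16 nF/3.53 mH) = 0.874.
%OS = 100 e^{−πζ/√(1−ζ²)} with ζ = 0.874 gives 0.353%.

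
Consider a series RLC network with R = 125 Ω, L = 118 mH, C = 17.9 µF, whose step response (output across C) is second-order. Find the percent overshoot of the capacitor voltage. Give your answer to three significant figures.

For a series RLC circuit (capacitor voltage as output), ω_n = 1/√(LC) = 1/√(118 mH · 17.9 µF) = 688 rad/s.
ζ = (R/2)·√(C/L) = (125/2)·√(17.9 µF/118 mH) = 0.770.
%OS = 100·exp(−πζ/√(1−ζ²)) = 2.26%.

%OS ≈ 2.26%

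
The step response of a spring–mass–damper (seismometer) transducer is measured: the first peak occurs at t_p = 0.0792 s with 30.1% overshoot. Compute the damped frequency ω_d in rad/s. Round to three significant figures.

ω_d ≈ 39.7 rad/s

t_p = π/ω_d, so ω_d = π/0.0792 = 39.7 rad/s.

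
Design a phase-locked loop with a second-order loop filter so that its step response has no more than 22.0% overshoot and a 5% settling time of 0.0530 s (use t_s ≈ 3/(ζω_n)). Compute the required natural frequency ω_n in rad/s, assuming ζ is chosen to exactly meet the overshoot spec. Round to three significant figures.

From %OS = 100·exp(−πζ/√(1−ζ²)), invert to get ζ = −ln(OS)/√(π² + ln²(OS)) with OS = 0.220.
−ln 0.220 = 1.514, so ζ = 1.514/√(π² + 2.293) = 0.434.
From t_s ≈ 3/(ζω_n): ω_n = 3/(ζ·t_s) = 3/(0.434·0.0530) = 130 rad/s.

ω_n ≈ 130 rad/s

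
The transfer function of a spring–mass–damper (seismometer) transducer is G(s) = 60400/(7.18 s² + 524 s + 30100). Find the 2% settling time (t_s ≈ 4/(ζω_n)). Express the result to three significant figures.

Dividing through by 7.18: denominator becomes s² + 72.98 s + 4192.
So ω_n = √4192 = 64.7 rad/s and ζ = 72.98/(2·64.7) = 0.564.
t_s ≈ 4/(ζω_n) = 0.110 s.

t_s ≈ 0.110 s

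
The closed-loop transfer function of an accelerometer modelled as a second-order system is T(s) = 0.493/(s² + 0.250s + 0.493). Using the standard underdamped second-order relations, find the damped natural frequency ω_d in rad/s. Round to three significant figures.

Matching coefficients with s² + 2ζω_n s + ω_n² gives ω_n² = 0.493 ⇒ ω_n = 0.702 rad/s, and ζ = 0.250/(2ω_n) = 0.178.
ω_d = 0.702·√(1 − 0.178²) = 0.691 rad/s.

ω_d ≈ 0.691 rad/s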